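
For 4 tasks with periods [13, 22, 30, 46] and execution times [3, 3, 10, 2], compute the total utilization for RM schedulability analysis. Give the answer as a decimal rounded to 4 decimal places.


Compute individual utilizations (exact fractions):
  Task 1: C/T = 3/13 (approx. 0.2308)
  Task 2: C/T = 3/22 (approx. 0.1364)
  Task 3: C/T = 10/30 = 1/3 (approx. 0.3333)
  Task 4: C/T = 2/46 = 1/23 (approx. 0.0435)
Total utilization U = 3/13 + 3/22 + 1/3 + 1/23 = 14681/19734
Rounded to 4 decimal places: U = 0.7439
RM (Liu & Layland) bound for 4 tasks = 0.756828; compare with U = 14681/19734 (approx. 0.743944)
U <= bound, so schedulable by RM sufficient condition.

0.7439


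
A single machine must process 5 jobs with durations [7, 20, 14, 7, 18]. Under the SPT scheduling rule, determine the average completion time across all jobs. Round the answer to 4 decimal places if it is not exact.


Sort jobs by processing time (SPT order): [7, 7, 14, 18, 20]
Compute completion times sequentially:
  Job 1: processing = 7, completes at 7
  Job 2: processing = 7, completes at 14
  Job 3: processing = 14, completes at 28
  Job 4: processing = 18, completes at 46
  Job 5: processing = 20, completes at 66
Sum of completion times = 161
Average completion time = 161/5 = 32.2

32.2


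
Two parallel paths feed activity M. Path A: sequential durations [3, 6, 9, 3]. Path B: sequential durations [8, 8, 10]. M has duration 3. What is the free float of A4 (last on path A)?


ES(A4) = sum of predecessors on chain A = 18
EF(A4) = ES + duration = 18 + 3 = 21
Successor of A4 is M. ES(M) = max(sum(A), sum(B)) = max(21, 26) = 26
Free float = ES(successor) - EF(current) = 26 - 21 = 5

5


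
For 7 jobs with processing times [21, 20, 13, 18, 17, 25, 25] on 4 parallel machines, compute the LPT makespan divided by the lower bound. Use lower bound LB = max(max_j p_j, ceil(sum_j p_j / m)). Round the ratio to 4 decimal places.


LPT order: [25, 25, 21, 20, 18, 17, 13]
Machine loads after assignment: [38, 25, 38, 38]
LPT makespan = 38
Lower bound = max(max_job, ceil(total/4)) = max(25, 35) = 35
Ratio = 38 / 35 = 1.0857

1.0857


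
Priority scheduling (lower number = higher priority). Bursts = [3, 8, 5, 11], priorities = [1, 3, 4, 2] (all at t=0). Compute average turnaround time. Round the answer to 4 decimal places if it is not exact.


Sort by priority (ascending = highest first):
Order: [(1, 3), (2, 11), (3, 8), (4, 5)]
Completion times:
  Priority 1, burst=3, C=3
  Priority 2, burst=11, C=14
  Priority 3, burst=8, C=22
  Priority 4, burst=5, C=27
Average turnaround = 66/4 = 16.5

16.5


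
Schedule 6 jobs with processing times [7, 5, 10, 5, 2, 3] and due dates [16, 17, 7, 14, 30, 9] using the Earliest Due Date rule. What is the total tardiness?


Sort by due date (EDD order): [(10, 7), (3, 9), (5, 14), (7, 16), (5, 17), (2, 30)]
Compute completion times and tardiness:
  Job 1: p=10, d=7, C=10, tardiness=max(0,10-7)=3
  Job 2: p=3, d=9, C=13, tardiness=max(0,13-9)=4
  Job 3: p=5, d=14, C=18, tardiness=max(0,18-14)=4
  Job 4: p=7, d=16, C=25, tardiness=max(0,25-16)=9
  Job 5: p=5, d=17, C=30, tardiness=max(0,30-17)=13
  Job 6: p=2, d=30, C=32, tardiness=max(0,32-30)=2
Total tardiness = 35

35


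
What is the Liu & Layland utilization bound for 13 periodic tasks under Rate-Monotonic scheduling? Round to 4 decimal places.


Compute 2^(1/13) = 1.0547660765
Subtract 1: 1.0547660765 - 1 = 0.0547660765
Multiply by n: 13 * 0.0547660765 = 0.7119589945
Round to 4 dp: 0.7120

0.7120


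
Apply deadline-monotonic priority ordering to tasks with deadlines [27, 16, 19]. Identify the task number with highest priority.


Sort tasks by relative deadline (ascending):
  Task 2: deadline = 16
  Task 3: deadline = 19
  Task 1: deadline = 27
Priority order (highest first): [2, 3, 1]
Highest priority task = 2

2


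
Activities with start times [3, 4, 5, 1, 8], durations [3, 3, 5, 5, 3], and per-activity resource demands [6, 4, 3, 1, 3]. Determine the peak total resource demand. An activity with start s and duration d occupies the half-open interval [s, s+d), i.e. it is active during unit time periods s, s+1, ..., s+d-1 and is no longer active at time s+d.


Each activity i is active on [start_i, start_i + duration_i).
Compute total resource usage per time slot:
  t=0: active resources = [], total = 0
  t=1: active resources = [1], total = 1
  t=2: active resources = [1], total = 1
  t=3: active resources = [6, 1], total = 7
  t=4: active resources = [6, 4, 1], total = 11
  t=5: active resources = [6, 4, 3, 1], total = 14
  t=6: active resources = [4, 3], total = 7
  t=7: active resources = [3], total = 3
  t=8: active resources = [3, 3], total = 6
  t=9: active resources = [3, 3], total = 6
  t=10: active resources = [3], total = 3
Peak resource demand = 14

14


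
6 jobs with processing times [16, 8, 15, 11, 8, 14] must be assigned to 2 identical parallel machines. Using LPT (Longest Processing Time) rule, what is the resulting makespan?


Sort jobs in decreasing order (LPT): [16, 15, 14, 11, 8, 8]
Assign each job to the least loaded machine:
  Machine 1: jobs [16, 11, 8], load = 35
  Machine 2: jobs [15, 14, 8], load = 37
Makespan = max load = 37

37


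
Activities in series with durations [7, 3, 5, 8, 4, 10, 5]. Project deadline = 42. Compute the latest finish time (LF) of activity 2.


LF(activity 2) = deadline - sum of successor durations
Successors: activities 3 through 7 with durations [5, 8, 4, 10, 5]
Sum of successor durations = 32
LF = 42 - 32 = 10

10


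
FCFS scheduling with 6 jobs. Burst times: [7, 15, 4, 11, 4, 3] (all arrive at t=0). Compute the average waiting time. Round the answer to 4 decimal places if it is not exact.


FCFS order (as given): [7, 15, 4, 11, 4, 3]
Waiting times:
  Job 1: wait = 0
  Job 2: wait = 7
  Job 3: wait = 22
  Job 4: wait = 26
  Job 5: wait = 37
  Job 6: wait = 41
Sum of waiting times = 133
Average waiting time = 133/6 = 22.1667

22.1667


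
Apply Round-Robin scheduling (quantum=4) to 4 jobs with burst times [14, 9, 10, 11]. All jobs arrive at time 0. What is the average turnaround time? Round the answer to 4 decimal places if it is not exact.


Time quantum = 4
Execution trace:
  J1 runs 4 units, time = 4
  J2 runs 4 units, time = 8
  J3 runs 4 units, time = 12
  J4 runs 4 units, time = 16
  J1 runs 4 units, time = 20
  J2 runs 4 units, time = 24
  J3 runs 4 units, time = 28
  J4 runs 4 units, time = 32
  J1 runs 4 units, time = 36
  J2 runs 1 units, time = 37
  J3 runs 2 units, time = 39
  J4 runs 3 units, time = 42
  J1 runs 2 units, time = 44
Finish times: [44, 37, 39, 42]
Average turnaround = 162/4 = 40.5

40.5


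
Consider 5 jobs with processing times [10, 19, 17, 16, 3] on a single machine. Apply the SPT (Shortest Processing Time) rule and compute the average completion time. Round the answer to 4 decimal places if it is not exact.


Sort jobs by processing time (SPT order): [3, 10, 16, 17, 19]
Compute completion times sequentially:
  Job 1: processing = 3, completes at 3
  Job 2: processing = 10, completes at 13
  Job 3: processing = 16, completes at 29
  Job 4: processing = 17, completes at 46
  Job 5: processing = 19, completes at 65
Sum of completion times = 156
Average completion time = 156/5 = 31.2

31.2


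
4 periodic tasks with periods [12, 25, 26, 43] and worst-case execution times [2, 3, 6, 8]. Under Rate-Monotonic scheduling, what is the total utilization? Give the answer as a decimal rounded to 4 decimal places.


Compute individual utilizations (exact fractions):
  Task 1: C/T = 2/12 = 1/6 (approx. 0.1667)
  Task 2: C/T = 3/25 (approx. 0.12)
  Task 3: C/T = 6/26 = 3/13 (approx. 0.2308)
  Task 4: C/T = 8/43 (approx. 0.186)
Total utilization U = 1/6 + 3/25 + 3/13 + 8/43 = 58987/83850
Rounded to 4 decimal places: U = 0.7035
RM (Liu & Layland) bound for 4 tasks = 0.756828; compare with U = 58987/83850 (approx. 0.703482)
U <= bound, so schedulable by RM sufficient condition.

0.7035


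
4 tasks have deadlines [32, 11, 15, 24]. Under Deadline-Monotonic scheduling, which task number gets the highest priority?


Sort tasks by relative deadline (ascending):
  Task 2: deadline = 11
  Task 3: deadline = 15
  Task 4: deadline = 24
  Task 1: deadline = 32
Priority order (highest first): [2, 3, 4, 1]
Highest priority task = 2

2


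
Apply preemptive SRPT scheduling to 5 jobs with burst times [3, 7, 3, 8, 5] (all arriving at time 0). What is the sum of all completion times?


Since all jobs arrive at t=0, SRPT equals SPT ordering.
SPT order: [3, 3, 5, 7, 8]
Completion times:
  Job 1: p=3, C=3
  Job 2: p=3, C=6
  Job 3: p=5, C=11
  Job 4: p=7, C=18
  Job 5: p=8, C=26
Total completion time = 3 + 6 + 11 + 18 + 26 = 64

64


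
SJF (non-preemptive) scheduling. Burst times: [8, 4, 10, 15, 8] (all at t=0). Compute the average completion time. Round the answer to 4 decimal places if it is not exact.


SJF order (ascending): [4, 8, 8, 10, 15]
Completion times:
  Job 1: burst=4, C=4
  Job 2: burst=8, C=12
  Job 3: burst=8, C=20
  Job 4: burst=10, C=30
  Job 5: burst=15, C=45
Average completion = 111/5 = 22.2

22.2


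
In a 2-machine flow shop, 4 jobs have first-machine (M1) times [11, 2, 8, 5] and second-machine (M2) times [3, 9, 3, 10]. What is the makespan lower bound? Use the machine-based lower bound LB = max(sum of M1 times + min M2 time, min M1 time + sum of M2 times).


LB1 = sum(M1 times) + min(M2 times) = 26 + 3 = 29
LB2 = min(M1 times) + sum(M2 times) = 2 + 25 = 27
Lower bound = max(LB1, LB2) = max(29, 27) = 29

29


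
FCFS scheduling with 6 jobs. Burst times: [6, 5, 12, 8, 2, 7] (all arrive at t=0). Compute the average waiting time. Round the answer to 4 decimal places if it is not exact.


FCFS order (as given): [6, 5, 12, 8, 2, 7]
Waiting times:
  Job 1: wait = 0
  Job 2: wait = 6
  Job 3: wait = 11
  Job 4: wait = 23
  Job 5: wait = 31
  Job 6: wait = 33
Sum of waiting times = 104
Average waiting time = 104/6 = 17.3333

17.3333


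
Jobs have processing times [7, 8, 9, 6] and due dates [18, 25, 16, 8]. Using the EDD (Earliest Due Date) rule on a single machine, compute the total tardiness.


Sort by due date (EDD order): [(6, 8), (9, 16), (7, 18), (8, 25)]
Compute completion times and tardiness:
  Job 1: p=6, d=8, C=6, tardiness=max(0,6-8)=0
  Job 2: p=9, d=16, C=15, tardiness=max(0,15-16)=0
  Job 3: p=7, d=18, C=22, tardiness=max(0,22-18)=4
  Job 4: p=8, d=25, C=30, tardiness=max(0,30-25)=5
Total tardiness = 9

9


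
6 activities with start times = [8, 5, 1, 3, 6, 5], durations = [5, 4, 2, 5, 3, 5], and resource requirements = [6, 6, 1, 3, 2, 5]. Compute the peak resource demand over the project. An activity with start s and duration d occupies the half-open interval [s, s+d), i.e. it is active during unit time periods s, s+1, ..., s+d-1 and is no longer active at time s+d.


Each activity i is active on [start_i, start_i + duration_i).
Compute total resource usage per time slot:
  t=0: active resources = [], total = 0
  t=1: active resources = [1], total = 1
  t=2: active resources = [1], total = 1
  t=3: active resources = [3], total = 3
  t=4: active resources = [3], total = 3
  t=5: active resources = [6, 3, 5], total = 14
  t=6: active resources = [6, 3, 2, 5], total = 16
  t=7: active resources = [6, 3, 2, 5], total = 16
  t=8: active resources = [6, 6, 2, 5], total = 19
  t=9: active resources = [6, 5], total = 11
  t=10: active resources = [6], total = 6
  t=11: active resources = [6], total = 6
  t=12: active resources = [6], total = 6
Peak resource demand = 19

19


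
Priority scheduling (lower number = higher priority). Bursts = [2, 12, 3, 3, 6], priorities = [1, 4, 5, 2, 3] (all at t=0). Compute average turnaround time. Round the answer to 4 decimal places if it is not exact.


Sort by priority (ascending = highest first):
Order: [(1, 2), (2, 3), (3, 6), (4, 12), (5, 3)]
Completion times:
  Priority 1, burst=2, C=2
  Priority 2, burst=3, C=5
  Priority 3, burst=6, C=11
  Priority 4, burst=12, C=23
  Priority 5, burst=3, C=26
Average turnaround = 67/5 = 13.4

13.4


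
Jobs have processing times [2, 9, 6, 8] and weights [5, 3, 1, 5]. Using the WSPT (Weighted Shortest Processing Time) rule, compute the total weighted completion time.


Compute p/w ratios and sort ascending (WSPT): [(2, 5), (8, 5), (9, 3), (6, 1)]
Compute weighted completion times:
  Job (p=2,w=5): C=2, w*C=5*2=10
  Job (p=8,w=5): C=10, w*C=5*10=50
  Job (p=9,w=3): C=19, w*C=3*19=57
  Job (p=6,w=1): C=25, w*C=1*25=25
Total weighted completion time = 142

142


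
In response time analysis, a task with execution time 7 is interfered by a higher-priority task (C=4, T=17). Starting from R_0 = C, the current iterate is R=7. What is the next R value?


R_next = C + ceil(R_prev / T_hp) * C_hp
ceil(7 / 17) = ceil(0.4118) = 1
Interference = 1 * 4 = 4
R_next = 7 + 4 = 11

11


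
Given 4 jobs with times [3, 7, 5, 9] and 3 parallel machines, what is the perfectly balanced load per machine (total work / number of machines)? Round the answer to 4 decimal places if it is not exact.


Total processing time = 3 + 7 + 5 + 9 = 24
Number of machines = 3
Ideal balanced load = 24 / 3 = 8.0

8.0


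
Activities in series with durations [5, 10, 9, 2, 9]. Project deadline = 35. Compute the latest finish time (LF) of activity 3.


LF(activity 3) = deadline - sum of successor durations
Successors: activities 4 through 5 with durations [2, 9]
Sum of successor durations = 11
LF = 35 - 11 = 24

24


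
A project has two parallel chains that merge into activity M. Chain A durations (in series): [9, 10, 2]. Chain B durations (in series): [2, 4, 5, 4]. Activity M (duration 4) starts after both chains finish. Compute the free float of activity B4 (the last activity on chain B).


ES(B4) = sum of predecessors on chain B = 11
EF(B4) = ES + duration = 11 + 4 = 15
Successor of B4 is M. ES(M) = max(sum(A), sum(B)) = max(21, 15) = 21
Free float = ES(successor) - EF(current) = 21 - 15 = 6

6


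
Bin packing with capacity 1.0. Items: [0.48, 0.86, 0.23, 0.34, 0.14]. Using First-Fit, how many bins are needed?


Place items sequentially using First-Fit:
  Item 0.48 -> new Bin 1
  Item 0.86 -> new Bin 2
  Item 0.23 -> Bin 1 (now 0.71)
  Item 0.34 -> new Bin 3
  Item 0.14 -> Bin 1 (now 0.85)
Total bins used = 3

3


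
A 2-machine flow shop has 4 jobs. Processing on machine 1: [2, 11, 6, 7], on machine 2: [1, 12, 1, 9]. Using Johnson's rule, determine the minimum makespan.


Apply Johnson's rule:
  Group 1 (a <= b): [(4, 7, 9), (2, 11, 12)]
  Group 2 (a > b): [(1, 2, 1), (3, 6, 1)]
Optimal job order: [4, 2, 1, 3]
Schedule:
  Job 4: M1 done at 7, M2 done at 16
  Job 2: M1 done at 18, M2 done at 30
  Job 1: M1 done at 20, M2 done at 31
  Job 3: M1 done at 26, M2 done at 32
Makespan = 32

32


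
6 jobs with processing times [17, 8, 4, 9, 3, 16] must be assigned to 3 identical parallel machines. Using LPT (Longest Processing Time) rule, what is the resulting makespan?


Sort jobs in decreasing order (LPT): [17, 16, 9, 8, 4, 3]
Assign each job to the least loaded machine:
  Machine 1: jobs [17, 3], load = 20
  Machine 2: jobs [16, 4], load = 20
  Machine 3: jobs [9, 8], load = 17
Makespan = max load = 20

20


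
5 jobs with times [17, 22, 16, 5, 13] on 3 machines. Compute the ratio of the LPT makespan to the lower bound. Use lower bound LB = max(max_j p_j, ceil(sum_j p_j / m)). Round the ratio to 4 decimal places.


LPT order: [22, 17, 16, 13, 5]
Machine loads after assignment: [22, 22, 29]
LPT makespan = 29
Lower bound = max(max_job, ceil(total/3)) = max(22, 25) = 25
Ratio = 29 / 25 = 1.16

1.16


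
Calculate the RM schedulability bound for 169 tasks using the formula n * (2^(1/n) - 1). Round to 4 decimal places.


Compute 2^(1/169) = 1.0041098851
Subtract 1: 1.0041098851 - 1 = 0.0041098851
Multiply by n: 169 * 0.0041098851 = 0.6945705819
Round to 4 dp: 0.6946

0.6946


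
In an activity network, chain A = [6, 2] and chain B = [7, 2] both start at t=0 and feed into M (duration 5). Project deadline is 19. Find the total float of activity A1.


Forward pass: ES(A1) = sum of predecessors on chain A = 0
EF = ES + duration = 0 + 6 = 6
Backward pass: LF(M) = deadline = 19; LS(M) = 19 - 5 = 14
LF(A1) = LS(M) - sum(successors on chain A) = 14 - 2 = 12
LS = LF - duration = 12 - 6 = 6
Total float = LS - ES = 6 - 0 = 6

6


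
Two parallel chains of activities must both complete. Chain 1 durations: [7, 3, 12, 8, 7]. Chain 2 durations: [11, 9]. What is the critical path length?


Path A total = 7 + 3 + 12 + 8 + 7 = 37
Path B total = 11 + 9 = 20
Critical path = longest path = max(37, 20) = 37

37


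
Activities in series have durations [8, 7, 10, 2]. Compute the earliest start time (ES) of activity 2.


Activity 2 starts after activities 1 through 1 complete.
Predecessor durations: [8]
ES = 8 = 8

8


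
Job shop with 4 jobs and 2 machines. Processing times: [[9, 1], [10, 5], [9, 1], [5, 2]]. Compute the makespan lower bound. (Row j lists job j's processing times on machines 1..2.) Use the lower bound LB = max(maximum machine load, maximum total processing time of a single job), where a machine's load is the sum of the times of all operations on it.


Machine loads:
  Machine 1: 9 + 10 + 9 + 5 = 33
  Machine 2: 1 + 5 + 1 + 2 = 9
Max machine load = 33
Job totals:
  Job 1: 10
  Job 2: 15
  Job 3: 10
  Job 4: 7
Max job total = 15
Lower bound = max(33, 15) = 33

33


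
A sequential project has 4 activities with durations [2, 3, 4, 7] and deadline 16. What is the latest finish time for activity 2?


LF(activity 2) = deadline - sum of successor durations
Successors: activities 3 through 4 with durations [4, 7]
Sum of successor durations = 11
LF = 16 - 11 = 5

5


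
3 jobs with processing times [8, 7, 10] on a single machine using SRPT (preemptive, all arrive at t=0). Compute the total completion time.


Since all jobs arrive at t=0, SRPT equals SPT ordering.
SPT order: [7, 8, 10]
Completion times:
  Job 1: p=7, C=7
  Job 2: p=8, C=15
  Job 3: p=10, C=25
Total completion time = 7 + 15 + 25 = 47

47


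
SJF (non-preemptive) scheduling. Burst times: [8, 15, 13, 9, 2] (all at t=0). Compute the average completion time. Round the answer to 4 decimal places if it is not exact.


SJF order (ascending): [2, 8, 9, 13, 15]
Completion times:
  Job 1: burst=2, C=2
  Job 2: burst=8, C=10
  Job 3: burst=9, C=19
  Job 4: burst=13, C=32
  Job 5: burst=15, C=47
Average completion = 110/5 = 22.0

22.0


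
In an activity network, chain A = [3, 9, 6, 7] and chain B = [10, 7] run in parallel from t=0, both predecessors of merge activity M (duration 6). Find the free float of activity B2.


ES(B2) = sum of predecessors on chain B = 10
EF(B2) = ES + duration = 10 + 7 = 17
Successor of B2 is M. ES(M) = max(sum(A), sum(B)) = max(25, 17) = 25
Free float = ES(successor) - EF(current) = 25 - 17 = 8

8


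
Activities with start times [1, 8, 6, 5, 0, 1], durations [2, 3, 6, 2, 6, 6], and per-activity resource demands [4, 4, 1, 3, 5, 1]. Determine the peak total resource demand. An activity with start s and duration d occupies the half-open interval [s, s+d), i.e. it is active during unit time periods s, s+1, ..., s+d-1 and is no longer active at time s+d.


Each activity i is active on [start_i, start_i + duration_i).
Compute total resource usage per time slot:
  t=0: active resources = [5], total = 5
  t=1: active resources = [4, 5, 1], total = 10
  t=2: active resources = [4, 5, 1], total = 10
  t=3: active resources = [5, 1], total = 6
  t=4: active resources = [5, 1], total = 6
  t=5: active resources = [3, 5, 1], total = 9
  t=6: active resources = [1, 3, 1], total = 5
  t=7: active resources = [1], total = 1
  t=8: active resources = [4, 1], total = 5
  t=9: active resources = [4, 1], total = 5
  t=10: active resources = [4, 1], total = 5
  t=11: active resources = [1], total = 1
Peak resource demand = 10

10


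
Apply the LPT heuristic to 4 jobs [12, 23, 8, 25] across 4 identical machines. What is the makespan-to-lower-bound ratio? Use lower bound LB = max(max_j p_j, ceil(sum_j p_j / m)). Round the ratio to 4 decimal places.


LPT order: [25, 23, 12, 8]
Machine loads after assignment: [25, 23, 12, 8]
LPT makespan = 25
Lower bound = max(max_job, ceil(total/4)) = max(25, 17) = 25
Ratio = 25 / 25 = 1.0

1.0


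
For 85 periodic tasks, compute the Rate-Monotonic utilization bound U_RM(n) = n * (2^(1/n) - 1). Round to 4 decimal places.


Compute 2^(1/85) = 1.0081880126
Subtract 1: 1.0081880126 - 1 = 0.0081880126
Multiply by n: 85 * 0.0081880126 = 0.6959810710
Round to 4 dp: 0.6960

0.6960


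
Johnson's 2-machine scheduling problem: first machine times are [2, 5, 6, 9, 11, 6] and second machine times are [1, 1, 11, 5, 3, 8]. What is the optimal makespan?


Apply Johnson's rule:
  Group 1 (a <= b): [(3, 6, 11), (6, 6, 8)]
  Group 2 (a > b): [(4, 9, 5), (5, 11, 3), (1, 2, 1), (2, 5, 1)]
Optimal job order: [3, 6, 4, 5, 1, 2]
Schedule:
  Job 3: M1 done at 6, M2 done at 17
  Job 6: M1 done at 12, M2 done at 25
  Job 4: M1 done at 21, M2 done at 30
  Job 5: M1 done at 32, M2 done at 35
  Job 1: M1 done at 34, M2 done at 36
  Job 2: M1 done at 39, M2 done at 40
Makespan = 40

40


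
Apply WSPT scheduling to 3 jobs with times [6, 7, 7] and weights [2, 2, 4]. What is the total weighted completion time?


Compute p/w ratios and sort ascending (WSPT): [(7, 4), (6, 2), (7, 2)]
Compute weighted completion times:
  Job (p=7,w=4): C=7, w*C=4*7=28
  Job (p=6,w=2): C=13, w*C=2*13=26
  Job (p=7,w=2): C=20, w*C=2*20=40
Total weighted completion time = 94

94


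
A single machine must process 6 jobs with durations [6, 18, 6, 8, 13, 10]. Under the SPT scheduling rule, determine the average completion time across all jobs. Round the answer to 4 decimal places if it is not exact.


Sort jobs by processing time (SPT order): [6, 6, 8, 10, 13, 18]
Compute completion times sequentially:
  Job 1: processing = 6, completes at 6
  Job 2: processing = 6, completes at 12
  Job 3: processing = 8, completes at 20
  Job 4: processing = 10, completes at 30
  Job 5: processing = 13, completes at 43
  Job 6: processing = 18, completes at 61
Sum of completion times = 172
Average completion time = 172/6 = 28.6667

28.6667


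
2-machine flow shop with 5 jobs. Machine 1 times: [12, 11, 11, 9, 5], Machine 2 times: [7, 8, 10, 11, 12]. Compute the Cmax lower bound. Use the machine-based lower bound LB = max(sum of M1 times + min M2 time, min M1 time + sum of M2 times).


LB1 = sum(M1 times) + min(M2 times) = 48 + 7 = 55
LB2 = min(M1 times) + sum(M2 times) = 5 + 48 = 53
Lower bound = max(LB1, LB2) = max(55, 53) = 55

55


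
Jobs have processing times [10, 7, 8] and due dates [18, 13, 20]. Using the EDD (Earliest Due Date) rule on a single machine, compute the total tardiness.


Sort by due date (EDD order): [(7, 13), (10, 18), (8, 20)]
Compute completion times and tardiness:
  Job 1: p=7, d=13, C=7, tardiness=max(0,7-13)=0
  Job 2: p=10, d=18, C=17, tardiness=max(0,17-18)=0
  Job 3: p=8, d=20, C=25, tardiness=max(0,25-20)=5
Total tardiness = 5

5


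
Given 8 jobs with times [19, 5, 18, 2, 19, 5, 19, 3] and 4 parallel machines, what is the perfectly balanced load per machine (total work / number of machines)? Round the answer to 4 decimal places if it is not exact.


Total processing time = 19 + 5 + 18 + 2 + 19 + 5 + 19 + 3 = 90
Number of machines = 4
Ideal balanced load = 90 / 4 = 22.5

22.5


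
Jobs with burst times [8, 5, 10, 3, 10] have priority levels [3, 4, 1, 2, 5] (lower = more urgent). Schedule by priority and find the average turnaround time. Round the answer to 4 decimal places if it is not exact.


Sort by priority (ascending = highest first):
Order: [(1, 10), (2, 3), (3, 8), (4, 5), (5, 10)]
Completion times:
  Priority 1, burst=10, C=10
  Priority 2, burst=3, C=13
  Priority 3, burst=8, C=21
  Priority 4, burst=5, C=26
  Priority 5, burst=10, C=36
Average turnaround = 106/5 = 21.2

21.2


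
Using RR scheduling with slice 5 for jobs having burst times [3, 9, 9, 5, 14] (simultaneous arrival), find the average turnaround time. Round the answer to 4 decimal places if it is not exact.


Time quantum = 5
Execution trace:
  J1 runs 3 units, time = 3
  J2 runs 5 units, time = 8
  J3 runs 5 units, time = 13
  J4 runs 5 units, time = 18
  J5 runs 5 units, time = 23
  J2 runs 4 units, time = 27
  J3 runs 4 units, time = 31
  J5 runs 5 units, time = 36
  J5 runs 4 units, time = 40
Finish times: [3, 27, 31, 18, 40]
Average turnaround = 119/5 = 23.8

23.8


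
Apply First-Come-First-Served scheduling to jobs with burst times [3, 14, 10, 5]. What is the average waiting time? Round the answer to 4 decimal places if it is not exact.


FCFS order (as given): [3, 14, 10, 5]
Waiting times:
  Job 1: wait = 0
  Job 2: wait = 3
  Job 3: wait = 17
  Job 4: wait = 27
Sum of waiting times = 47
Average waiting time = 47/4 = 11.75

11.75


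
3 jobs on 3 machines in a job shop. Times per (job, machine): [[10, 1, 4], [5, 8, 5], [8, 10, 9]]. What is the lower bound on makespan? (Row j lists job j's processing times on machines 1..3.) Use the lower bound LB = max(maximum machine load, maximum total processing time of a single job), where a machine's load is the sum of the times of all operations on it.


Machine loads:
  Machine 1: 10 + 5 + 8 = 23
  Machine 2: 1 + 8 + 10 = 19
  Machine 3: 4 + 5 + 9 = 18
Max machine load = 23
Job totals:
  Job 1: 15
  Job 2: 18
  Job 3: 27
Max job total = 27
Lower bound = max(23, 27) = 27

27


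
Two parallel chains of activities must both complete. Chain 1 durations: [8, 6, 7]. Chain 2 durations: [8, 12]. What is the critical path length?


Path A total = 8 + 6 + 7 = 21
Path B total = 8 + 12 = 20
Critical path = longest path = max(21, 20) = 21

21


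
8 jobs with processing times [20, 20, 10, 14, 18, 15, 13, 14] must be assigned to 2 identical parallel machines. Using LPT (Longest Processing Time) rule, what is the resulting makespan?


Sort jobs in decreasing order (LPT): [20, 20, 18, 15, 14, 14, 13, 10]
Assign each job to the least loaded machine:
  Machine 1: jobs [20, 18, 14, 10], load = 62
  Machine 2: jobs [20, 15, 14, 13], load = 62
Makespan = max load = 62

62


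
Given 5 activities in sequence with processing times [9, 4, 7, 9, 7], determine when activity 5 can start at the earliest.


Activity 5 starts after activities 1 through 4 complete.
Predecessor durations: [9, 4, 7, 9]
ES = 9 + 4 + 7 + 9 = 29

29


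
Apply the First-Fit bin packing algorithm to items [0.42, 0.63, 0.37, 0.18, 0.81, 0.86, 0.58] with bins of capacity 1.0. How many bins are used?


Place items sequentially using First-Fit:
  Item 0.42 -> new Bin 1
  Item 0.63 -> new Bin 2
  Item 0.37 -> Bin 1 (now 0.79)
  Item 0.18 -> Bin 1 (now 0.97)
  Item 0.81 -> new Bin 3
  Item 0.86 -> new Bin 4
  Item 0.58 -> new Bin 5
Total bins used = 5

5


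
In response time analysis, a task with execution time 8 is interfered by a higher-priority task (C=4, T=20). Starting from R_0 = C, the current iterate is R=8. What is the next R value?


R_next = C + ceil(R_prev / T_hp) * C_hp
ceil(8 / 20) = ceil(0.4) = 1
Interference = 1 * 4 = 4
R_next = 8 + 4 = 12

12


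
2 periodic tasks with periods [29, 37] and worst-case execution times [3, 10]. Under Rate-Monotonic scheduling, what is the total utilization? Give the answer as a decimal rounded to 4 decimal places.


Compute individual utilizations (exact fractions):
  Task 1: C/T = 3/29 (approx. 0.1034)
  Task 2: C/T = 10/37 (approx. 0.2703)
Total utilization U = 3/29 + 10/37 = 401/1073
Rounded to 4 decimal places: U = 0.3737
RM (Liu & Layland) bound for 2 tasks = 0.828427; compare with U = 401/1073 (approx. 0.373719)
U <= bound, so schedulable by RM sufficient condition.

0.3737


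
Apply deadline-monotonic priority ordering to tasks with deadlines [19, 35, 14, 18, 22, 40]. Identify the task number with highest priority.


Sort tasks by relative deadline (ascending):
  Task 3: deadline = 14
  Task 4: deadline = 18
  Task 1: deadline = 19
  Task 5: deadline = 22
  Task 2: deadline = 35
  Task 6: deadline = 40
Priority order (highest first): [3, 4, 1, 5, 2, 6]
Highest priority task = 3

3


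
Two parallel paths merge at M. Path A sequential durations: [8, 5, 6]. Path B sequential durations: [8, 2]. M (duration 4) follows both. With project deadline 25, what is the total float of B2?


Forward pass: ES(B2) = sum of predecessors on chain B = 8
EF = ES + duration = 8 + 2 = 10
Backward pass: LF(M) = deadline = 25; LS(M) = 25 - 4 = 21
LF(B2) = LS(M) - sum(successors on chain B) = 21 - 0 = 21
LS = LF - duration = 21 - 2 = 19
Total float = LS - ES = 19 - 8 = 11

11


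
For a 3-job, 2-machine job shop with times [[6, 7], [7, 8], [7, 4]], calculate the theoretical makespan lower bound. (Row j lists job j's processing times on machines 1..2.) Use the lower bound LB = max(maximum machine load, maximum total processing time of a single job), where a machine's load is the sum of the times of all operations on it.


Machine loads:
  Machine 1: 6 + 7 + 7 = 20
  Machine 2: 7 + 8 + 4 = 19
Max machine load = 20
Job totals:
  Job 1: 13
  Job 2: 15
  Job 3: 11
Max job total = 15
Lower bound = max(20, 15) = 20

20


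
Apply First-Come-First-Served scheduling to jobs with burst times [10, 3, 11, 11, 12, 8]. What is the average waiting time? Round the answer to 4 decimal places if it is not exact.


FCFS order (as given): [10, 3, 11, 11, 12, 8]
Waiting times:
  Job 1: wait = 0
  Job 2: wait = 10
  Job 3: wait = 13
  Job 4: wait = 24
  Job 5: wait = 35
  Job 6: wait = 47
Sum of waiting times = 129
Average waiting time = 129/6 = 21.5

21.5


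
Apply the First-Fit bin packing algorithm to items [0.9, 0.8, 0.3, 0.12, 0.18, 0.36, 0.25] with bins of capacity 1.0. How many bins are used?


Place items sequentially using First-Fit:
  Item 0.9 -> new Bin 1
  Item 0.8 -> new Bin 2
  Item 0.3 -> new Bin 3
  Item 0.12 -> Bin 2 (now 0.92)
  Item 0.18 -> Bin 3 (now 0.48)
  Item 0.36 -> Bin 3 (now 0.84)
  Item 0.25 -> new Bin 4
Total bins used = 4

4


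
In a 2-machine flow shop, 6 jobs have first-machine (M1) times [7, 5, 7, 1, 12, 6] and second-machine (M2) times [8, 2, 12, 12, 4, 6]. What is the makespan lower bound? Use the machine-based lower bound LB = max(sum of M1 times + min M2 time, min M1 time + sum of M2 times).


LB1 = sum(M1 times) + min(M2 times) = 38 + 2 = 40
LB2 = min(M1 times) + sum(M2 times) = 1 + 44 = 45
Lower bound = max(LB1, LB2) = max(40, 45) = 45

45


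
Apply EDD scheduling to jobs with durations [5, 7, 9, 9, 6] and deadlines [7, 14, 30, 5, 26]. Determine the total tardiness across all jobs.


Sort by due date (EDD order): [(9, 5), (5, 7), (7, 14), (6, 26), (9, 30)]
Compute completion times and tardiness:
  Job 1: p=9, d=5, C=9, tardiness=max(0,9-5)=4
  Job 2: p=5, d=7, C=14, tardiness=max(0,14-7)=7
  Job 3: p=7, d=14, C=21, tardiness=max(0,21-14)=7
  Job 4: p=6, d=26, C=27, tardiness=max(0,27-26)=1
  Job 5: p=9, d=30, C=36, tardiness=max(0,36-30)=6
Total tardiness = 25

25


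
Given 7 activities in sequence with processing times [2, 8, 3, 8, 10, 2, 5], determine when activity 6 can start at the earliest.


Activity 6 starts after activities 1 through 5 complete.
Predecessor durations: [2, 8, 3, 8, 10]
ES = 2 + 8 + 3 + 8 + 10 = 31

31


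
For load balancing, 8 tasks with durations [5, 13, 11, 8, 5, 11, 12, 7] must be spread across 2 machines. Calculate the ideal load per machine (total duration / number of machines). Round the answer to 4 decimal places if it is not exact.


Total processing time = 5 + 13 + 11 + 8 + 5 + 11 + 12 + 7 = 72
Number of machines = 2
Ideal balanced load = 72 / 2 = 36.0

36.0


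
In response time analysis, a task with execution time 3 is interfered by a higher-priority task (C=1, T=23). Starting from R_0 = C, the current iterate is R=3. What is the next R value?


R_next = C + ceil(R_prev / T_hp) * C_hp
ceil(3 / 23) = ceil(0.1304) = 1
Interference = 1 * 1 = 1
R_next = 3 + 1 = 4

4


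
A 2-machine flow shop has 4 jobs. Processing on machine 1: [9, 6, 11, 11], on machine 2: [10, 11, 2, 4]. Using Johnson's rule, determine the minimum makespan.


Apply Johnson's rule:
  Group 1 (a <= b): [(2, 6, 11), (1, 9, 10)]
  Group 2 (a > b): [(4, 11, 4), (3, 11, 2)]
Optimal job order: [2, 1, 4, 3]
Schedule:
  Job 2: M1 done at 6, M2 done at 17
  Job 1: M1 done at 15, M2 done at 27
  Job 4: M1 done at 26, M2 done at 31
  Job 3: M1 done at 37, M2 done at 39
Makespan = 39

39


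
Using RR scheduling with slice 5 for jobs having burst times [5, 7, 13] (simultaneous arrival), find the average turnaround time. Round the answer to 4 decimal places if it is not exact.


Time quantum = 5
Execution trace:
  J1 runs 5 units, time = 5
  J2 runs 5 units, time = 10
  J3 runs 5 units, time = 15
  J2 runs 2 units, time = 17
  J3 runs 5 units, time = 22
  J3 runs 3 units, time = 25
Finish times: [5, 17, 25]
Average turnaround = 47/3 = 15.6667

15.6667


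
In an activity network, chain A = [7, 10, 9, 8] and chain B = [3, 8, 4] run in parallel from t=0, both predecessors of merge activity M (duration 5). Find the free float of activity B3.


ES(B3) = sum of predecessors on chain B = 11
EF(B3) = ES + duration = 11 + 4 = 15
Successor of B3 is M. ES(M) = max(sum(A), sum(B)) = max(34, 15) = 34
Free float = ES(successor) - EF(current) = 34 - 15 = 19

19


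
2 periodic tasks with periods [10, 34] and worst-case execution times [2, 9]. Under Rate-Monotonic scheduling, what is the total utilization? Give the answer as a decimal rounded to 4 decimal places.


Compute individual utilizations (exact fractions):
  Task 1: C/T = 2/10 = 1/5 (approx. 0.2)
  Task 2: C/T = 9/34 (approx. 0.2647)
Total utilization U = 1/5 + 9/34 = 79/170
Rounded to 4 decimal places: U = 0.4647
RM (Liu & Layland) bound for 2 tasks = 0.828427; compare with U = 79/170 (approx. 0.464706)
U <= bound, so schedulable by RM sufficient condition.

0.4647


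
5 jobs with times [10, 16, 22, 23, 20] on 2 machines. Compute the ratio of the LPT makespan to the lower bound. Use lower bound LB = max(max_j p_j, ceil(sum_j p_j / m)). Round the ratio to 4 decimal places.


LPT order: [23, 22, 20, 16, 10]
Machine loads after assignment: [49, 42]
LPT makespan = 49
Lower bound = max(max_job, ceil(total/2)) = max(23, 46) = 46
Ratio = 49 / 46 = 1.0652

1.0652


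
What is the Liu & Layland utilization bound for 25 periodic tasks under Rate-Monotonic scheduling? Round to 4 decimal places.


Compute 2^(1/25) = 1.0281138267
Subtract 1: 1.0281138267 - 1 = 0.0281138267
Multiply by n: 25 * 0.0281138267 = 0.7028456675
Round to 4 dp: 0.7028

0.7028


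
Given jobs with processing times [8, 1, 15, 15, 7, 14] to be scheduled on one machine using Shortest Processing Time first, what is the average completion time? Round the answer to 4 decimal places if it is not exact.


Sort jobs by processing time (SPT order): [1, 7, 8, 14, 15, 15]
Compute completion times sequentially:
  Job 1: processing = 1, completes at 1
  Job 2: processing = 7, completes at 8
  Job 3: processing = 8, completes at 16
  Job 4: processing = 14, completes at 30
  Job 5: processing = 15, completes at 45
  Job 6: processing = 15, completes at 60
Sum of completion times = 160
Average completion time = 160/6 = 26.6667

26.6667


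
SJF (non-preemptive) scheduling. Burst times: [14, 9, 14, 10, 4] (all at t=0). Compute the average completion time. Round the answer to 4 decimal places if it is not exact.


SJF order (ascending): [4, 9, 10, 14, 14]
Completion times:
  Job 1: burst=4, C=4
  Job 2: burst=9, C=13
  Job 3: burst=10, C=23
  Job 4: burst=14, C=37
  Job 5: burst=14, C=51
Average completion = 128/5 = 25.6

25.6


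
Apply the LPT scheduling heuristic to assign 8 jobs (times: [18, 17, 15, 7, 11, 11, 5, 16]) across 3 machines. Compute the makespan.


Sort jobs in decreasing order (LPT): [18, 17, 16, 15, 11, 11, 7, 5]
Assign each job to the least loaded machine:
  Machine 1: jobs [18, 11, 5], load = 34
  Machine 2: jobs [17, 11, 7], load = 35
  Machine 3: jobs [16, 15], load = 31
Makespan = max load = 35

35


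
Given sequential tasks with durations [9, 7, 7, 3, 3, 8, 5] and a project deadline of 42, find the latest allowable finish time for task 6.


LF(activity 6) = deadline - sum of successor durations
Successors: activities 7 through 7 with durations [5]
Sum of successor durations = 5
LF = 42 - 5 = 37

37


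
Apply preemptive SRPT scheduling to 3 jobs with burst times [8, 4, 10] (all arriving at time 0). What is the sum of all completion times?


Since all jobs arrive at t=0, SRPT equals SPT ordering.
SPT order: [4, 8, 10]
Completion times:
  Job 1: p=4, C=4
  Job 2: p=8, C=12
  Job 3: p=10, C=22
Total completion time = 4 + 12 + 22 = 38

38


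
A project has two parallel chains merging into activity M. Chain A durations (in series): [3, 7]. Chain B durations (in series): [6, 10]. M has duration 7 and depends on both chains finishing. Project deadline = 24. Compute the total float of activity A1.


Forward pass: ES(A1) = sum of predecessors on chain A = 0
EF = ES + duration = 0 + 3 = 3
Backward pass: LF(M) = deadline = 24; LS(M) = 24 - 7 = 17
LF(A1) = LS(M) - sum(successors on chain A) = 17 - 7 = 10
LS = LF - duration = 10 - 3 = 7
Total float = LS - ES = 7 - 0 = 7

7


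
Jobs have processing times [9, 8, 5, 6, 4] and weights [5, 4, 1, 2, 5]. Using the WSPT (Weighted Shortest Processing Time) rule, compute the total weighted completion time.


Compute p/w ratios and sort ascending (WSPT): [(4, 5), (9, 5), (8, 4), (6, 2), (5, 1)]
Compute weighted completion times:
  Job (p=4,w=5): C=4, w*C=5*4=20
  Job (p=9,w=5): C=13, w*C=5*13=65
  Job (p=8,w=4): C=21, w*C=4*21=84
  Job (p=6,w=2): C=27, w*C=2*27=54
  Job (p=5,w=1): C=32, w*C=1*32=32
Total weighted completion time = 255

255


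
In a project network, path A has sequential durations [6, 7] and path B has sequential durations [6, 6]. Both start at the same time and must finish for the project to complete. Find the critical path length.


Path A total = 6 + 7 = 13
Path B total = 6 + 6 = 12
Critical path = longest path = max(13, 12) = 13

13


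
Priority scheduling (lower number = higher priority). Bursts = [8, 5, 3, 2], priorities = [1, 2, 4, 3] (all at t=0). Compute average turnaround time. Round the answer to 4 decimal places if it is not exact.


Sort by priority (ascending = highest first):
Order: [(1, 8), (2, 5), (3, 2), (4, 3)]
Completion times:
  Priority 1, burst=8, C=8
  Priority 2, burst=5, C=13
  Priority 3, burst=2, C=15
  Priority 4, burst=3, C=18
Average turnaround = 54/4 = 13.5

13.5


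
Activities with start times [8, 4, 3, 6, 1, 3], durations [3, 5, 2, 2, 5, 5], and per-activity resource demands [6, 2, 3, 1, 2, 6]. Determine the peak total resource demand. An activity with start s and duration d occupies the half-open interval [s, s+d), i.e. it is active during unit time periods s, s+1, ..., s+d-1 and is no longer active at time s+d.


Each activity i is active on [start_i, start_i + duration_i).
Compute total resource usage per time slot:
  t=0: active resources = [], total = 0
  t=1: active resources = [2], total = 2
  t=2: active resources = [2], total = 2
  t=3: active resources = [3, 2, 6], total = 11
  t=4: active resources = [2, 3, 2, 6], total = 13
  t=5: active resources = [2, 2, 6], total = 10
  t=6: active resources = [2, 1, 6], total = 9
  t=7: active resources = [2, 1, 6], total = 9
  t=8: active resources = [6, 2], total = 8
  t=9: active resources = [6], total = 6
  t=10: active resources = [6], total = 6
Peak resource demand = 13

13


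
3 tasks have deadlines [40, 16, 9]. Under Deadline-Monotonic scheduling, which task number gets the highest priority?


Sort tasks by relative deadline (ascending):
  Task 3: deadline = 9
  Task 2: deadline = 16
  Task 1: deadline = 40
Priority order (highest first): [3, 2, 1]
Highest priority task = 3

3


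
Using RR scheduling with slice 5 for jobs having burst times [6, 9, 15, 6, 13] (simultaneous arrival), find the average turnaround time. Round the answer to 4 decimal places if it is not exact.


Time quantum = 5
Execution trace:
  J1 runs 5 units, time = 5
  J2 runs 5 units, time = 10
  J3 runs 5 units, time = 15
  J4 runs 5 units, time = 20
  J5 runs 5 units, time = 25
  J1 runs 1 units, time = 26
  J2 runs 4 units, time = 30
  J3 runs 5 units, time = 35
  J4 runs 1 units, time = 36
  J5 runs 5 units, time = 41
  J3 runs 5 units, time = 46
  J5 runs 3 units, time = 49
Finish times: [26, 30, 46, 36, 49]
Average turnaround = 187/5 = 37.4

37.4
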